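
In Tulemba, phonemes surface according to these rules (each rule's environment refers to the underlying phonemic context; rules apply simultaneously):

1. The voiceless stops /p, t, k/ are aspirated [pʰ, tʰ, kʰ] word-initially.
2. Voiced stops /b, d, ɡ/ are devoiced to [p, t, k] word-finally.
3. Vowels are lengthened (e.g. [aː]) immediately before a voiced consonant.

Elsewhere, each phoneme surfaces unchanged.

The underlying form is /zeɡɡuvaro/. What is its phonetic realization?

[zeːɡɡuːvaːro]

/z/ — not in any rule's target class → [z].
/e/ meets the environment for rule 3 (before a voiced consonant) → [eː].
/ɡ/ — between /e/ and /ɡ/; rule 2 does not apply here → [ɡ].
/ɡ/ (between /ɡ/ and /u/) fails the environment for rule 2, so it stays [ɡ].
/u/ — between /ɡ/ and /v/, before a voiced consonant — surfaces as [uː] (rule 3).
/v/ (between /u/ and /a/) is unaffected → [v].
Rule 3 applies to /a/ (between /v/ and /r/: before a voiced consonant) → [aː].
/r/ — not in any rule's target class → [r].
/o/ (word-final) fails the environment for rule 3, so it stays [o].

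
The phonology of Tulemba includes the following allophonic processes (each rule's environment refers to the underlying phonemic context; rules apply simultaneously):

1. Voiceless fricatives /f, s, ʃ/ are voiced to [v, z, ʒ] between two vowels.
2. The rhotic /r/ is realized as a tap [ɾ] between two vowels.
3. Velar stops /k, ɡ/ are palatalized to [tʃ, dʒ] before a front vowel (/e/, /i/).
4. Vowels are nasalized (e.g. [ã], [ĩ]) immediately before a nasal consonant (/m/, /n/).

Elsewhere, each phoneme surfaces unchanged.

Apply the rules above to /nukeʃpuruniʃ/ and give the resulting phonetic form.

[nutʃeʃpuɾũniʃ]

/u/ (between /n/ and /k/) fails the environment for rule 4, so it stays [u].
Rule 3 applies to /k/ (between /u/ and /e/: before a front vowel) → [tʃ].
/e/ (between /k/ and /ʃ/) is in the target of rule 4 but the environment (before a nasal consonant) is not met → [e].
/ʃ/ (between /e/ and /p/): rule 1 targets it, but not between two vowels → unchanged [ʃ].
/u/ — between /p/ and /r/; rule 4 does not apply here → [u].
/r/ (between /u/ and /u/) occurs between two vowels → [ɾ] by rule 2.
/u/ meets the environment for rule 4 (before a nasal consonant) → [ũ].
/i/ (between /n/ and /ʃ/) fails the environment for rule 4, so it stays [i].
/ʃ/ (word-final) is in the target of rule 1 but the environment (between two vowels) is not met → [ʃ].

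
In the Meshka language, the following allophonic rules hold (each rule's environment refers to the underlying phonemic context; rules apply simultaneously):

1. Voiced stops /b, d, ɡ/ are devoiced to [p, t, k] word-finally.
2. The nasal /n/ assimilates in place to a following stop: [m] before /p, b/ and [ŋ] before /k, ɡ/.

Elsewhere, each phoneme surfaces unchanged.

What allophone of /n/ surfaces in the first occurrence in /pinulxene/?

/n/ (between /i/ and /u/): rule 2 targets it, but not before a labial or velar stop → unchanged [n].

[n]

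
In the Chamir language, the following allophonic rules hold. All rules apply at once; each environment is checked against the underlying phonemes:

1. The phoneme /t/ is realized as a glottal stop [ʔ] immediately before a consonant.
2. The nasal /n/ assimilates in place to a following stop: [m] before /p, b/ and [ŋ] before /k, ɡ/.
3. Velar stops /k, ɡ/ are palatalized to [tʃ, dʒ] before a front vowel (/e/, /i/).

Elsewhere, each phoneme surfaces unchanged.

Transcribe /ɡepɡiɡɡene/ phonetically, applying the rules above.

/ɡ/ (word-initial): before a front vowel, so rule 3 applies → [dʒ].
/e/ stays [e].
/p/ (between /e/ and /ɡ/) is unaffected → [p].
/ɡ/ (between /p/ and /i/) occurs before a front vowel → [dʒ] by rule 3.
/i/ (between /ɡ/ and /ɡ/): no rule targets it → [i].
/ɡ/ (between /i/ and /ɡ/) fails the environment for rule 3, so it stays [ɡ].
/ɡ/ meets the environment for rule 3 (before a front vowel) → [dʒ].
/e/ — not in any rule's target class → [e].
/n/ (between /e/ and /e/) fails the environment for rule 2, so it stays [n].
/e/ stays [e].

[dʒepdʒiɡdʒene]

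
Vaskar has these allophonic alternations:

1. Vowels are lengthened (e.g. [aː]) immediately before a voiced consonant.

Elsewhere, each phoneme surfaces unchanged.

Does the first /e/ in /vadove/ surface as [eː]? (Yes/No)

/e/ (word-final) fails the environment for rule 1, so it stays [e].
The actual realization is [e], not [eː].

No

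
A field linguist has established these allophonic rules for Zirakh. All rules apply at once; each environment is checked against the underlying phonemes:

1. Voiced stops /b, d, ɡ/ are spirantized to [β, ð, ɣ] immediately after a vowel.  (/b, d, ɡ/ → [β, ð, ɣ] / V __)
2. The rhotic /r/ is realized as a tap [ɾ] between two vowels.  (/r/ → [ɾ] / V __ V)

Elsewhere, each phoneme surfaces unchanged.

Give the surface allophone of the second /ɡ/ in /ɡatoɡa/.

/ɡ/ (between /o/ and /a/): immediately after a vowel, so rule 1 applies → [ɣ].

[ɣ]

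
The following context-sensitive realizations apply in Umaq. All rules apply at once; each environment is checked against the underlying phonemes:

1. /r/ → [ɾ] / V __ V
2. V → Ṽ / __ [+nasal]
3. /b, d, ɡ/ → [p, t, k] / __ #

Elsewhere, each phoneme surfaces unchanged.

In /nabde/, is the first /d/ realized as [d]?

Yes

/d/ (between /b/ and /e/) is in the target of rule 3 but the environment (word-finally) is not met → [d].
The actual realization is [d], which matches [d].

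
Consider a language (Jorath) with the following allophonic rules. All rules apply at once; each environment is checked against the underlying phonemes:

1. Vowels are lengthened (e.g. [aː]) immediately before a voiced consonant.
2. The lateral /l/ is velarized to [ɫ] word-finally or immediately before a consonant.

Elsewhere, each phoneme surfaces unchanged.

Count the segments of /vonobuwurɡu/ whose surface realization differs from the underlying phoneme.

4

Segments that undergo a rule: /o/ → [oː] (rule 1); /o/ → [oː] (rule 1); /u/ → [uː] (rule 1); /u/ → [uː] (rule 1).
All other segments surface unchanged.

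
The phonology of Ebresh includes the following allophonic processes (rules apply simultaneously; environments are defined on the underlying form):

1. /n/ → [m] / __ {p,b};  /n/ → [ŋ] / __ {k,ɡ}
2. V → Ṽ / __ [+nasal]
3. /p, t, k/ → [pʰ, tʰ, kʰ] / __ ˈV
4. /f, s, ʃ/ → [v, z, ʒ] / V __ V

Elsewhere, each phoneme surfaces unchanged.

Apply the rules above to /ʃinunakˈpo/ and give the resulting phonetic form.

[ʃĩnũnakˈpʰo]

/ʃ/ (word-initial) fails the environment for rule 4, so it stays [ʃ].
/i/ (between /ʃ/ and /n/) occurs before a nasal consonant → [ĩ] by rule 2.
/n/ (between /i/ and /u/): rule 1 targets it, but not before a labial or velar stop → unchanged [n].
/u/ — between /n/ and /n/, before a nasal consonant — surfaces as [ũ] (rule 2).
/n/ (between /u/ and /a/): rule 1 targets it, but not before a labial or velar stop → unchanged [n].
/a/ (between /n/ and /k/): rule 2 targets it, but not before a nasal consonant → unchanged [a].
/k/ (between /a/ and /p/) fails the environment for rule 3, so it stays [k].
Rule 3 applies to /p/ (between /k/ and /o/: immediately before a stressed vowel) → [pʰ].
/o/ (word-final): rule 2 targets it, but not before a nasal consonant → unchanged [o].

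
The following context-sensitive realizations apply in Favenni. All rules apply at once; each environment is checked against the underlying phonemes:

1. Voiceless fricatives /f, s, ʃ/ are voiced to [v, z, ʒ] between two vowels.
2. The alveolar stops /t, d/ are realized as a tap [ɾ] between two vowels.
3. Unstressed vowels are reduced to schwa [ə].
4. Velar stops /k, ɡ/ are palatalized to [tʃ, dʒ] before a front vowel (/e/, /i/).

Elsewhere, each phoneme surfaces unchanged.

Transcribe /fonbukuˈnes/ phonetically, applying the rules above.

/f/ (word-initial) is in the target of rule 1 but the environment (between two vowels) is not met → [f].
/o/ (between /f/ and /n/): in an unstressed syllable, so rule 3 applies → [ə].
/u/ — between /b/ and /k/, in an unstressed syllable — surfaces as [ə] (rule 3).
/k/ (between /u/ and /u/) is in the target of rule 4 but the environment (before a front vowel) is not met → [k].
/u/ — between /k/ and /n/, in an unstressed syllable — surfaces as [ə] (rule 3).
/e/ (between /n/ and /s/) is in the target of rule 3 but the environment (in an unstressed syllable) is not met → [e].
/s/ (word-final): rule 1 targets it, but not between two vowels → unchanged [s].

[fənbəkəˈnes]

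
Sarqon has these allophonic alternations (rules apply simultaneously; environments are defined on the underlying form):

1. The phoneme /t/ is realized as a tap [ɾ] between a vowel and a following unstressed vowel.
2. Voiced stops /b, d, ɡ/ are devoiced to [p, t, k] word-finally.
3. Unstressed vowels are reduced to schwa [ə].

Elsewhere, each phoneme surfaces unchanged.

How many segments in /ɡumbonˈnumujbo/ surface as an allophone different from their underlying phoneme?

4

Segments that undergo a rule: /u/ → [ə] (rule 3); /o/ → [ə] (rule 3); /u/ → [ə] (rule 3); /o/ → [ə] (rule 3).
All other segments surface unchanged.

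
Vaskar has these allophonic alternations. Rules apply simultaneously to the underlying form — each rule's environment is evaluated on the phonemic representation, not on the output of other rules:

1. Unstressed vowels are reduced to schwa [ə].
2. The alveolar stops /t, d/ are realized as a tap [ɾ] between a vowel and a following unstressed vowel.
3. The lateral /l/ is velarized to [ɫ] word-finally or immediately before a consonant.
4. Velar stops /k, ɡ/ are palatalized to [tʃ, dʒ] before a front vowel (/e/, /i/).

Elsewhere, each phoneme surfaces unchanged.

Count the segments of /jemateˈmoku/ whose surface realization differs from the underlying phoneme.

Segments that undergo a rule: /e/ → [ə] (rule 1); /a/ → [ə] (rule 1); /t/ → [ɾ] (rule 2); /e/ → [ə] (rule 1); /u/ → [ə] (rule 1).
All other segments surface unchanged.

5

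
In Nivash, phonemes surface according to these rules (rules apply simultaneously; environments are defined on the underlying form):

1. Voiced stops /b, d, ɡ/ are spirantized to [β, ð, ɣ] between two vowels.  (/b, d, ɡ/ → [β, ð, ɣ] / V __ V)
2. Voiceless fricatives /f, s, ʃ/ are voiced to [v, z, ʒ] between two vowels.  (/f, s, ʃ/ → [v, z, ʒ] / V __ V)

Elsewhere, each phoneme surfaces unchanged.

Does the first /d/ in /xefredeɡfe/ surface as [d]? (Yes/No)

/d/ (between /e/ and /e/): between two vowels, so rule 1 applies → [ð].
The actual realization is [ð], not [d].

No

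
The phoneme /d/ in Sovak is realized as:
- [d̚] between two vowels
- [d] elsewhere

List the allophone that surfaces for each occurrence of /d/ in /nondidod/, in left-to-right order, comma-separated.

Occurrence 1 (position 4): no conditioning environment matches → elsewhere allophone [d].
Occurrence 2 (position 6): between two vowels → [d̚].
Occurrence 3 (position 8): no conditioning environment matches → elsewhere allophone [d].

[d], [d̚], [d]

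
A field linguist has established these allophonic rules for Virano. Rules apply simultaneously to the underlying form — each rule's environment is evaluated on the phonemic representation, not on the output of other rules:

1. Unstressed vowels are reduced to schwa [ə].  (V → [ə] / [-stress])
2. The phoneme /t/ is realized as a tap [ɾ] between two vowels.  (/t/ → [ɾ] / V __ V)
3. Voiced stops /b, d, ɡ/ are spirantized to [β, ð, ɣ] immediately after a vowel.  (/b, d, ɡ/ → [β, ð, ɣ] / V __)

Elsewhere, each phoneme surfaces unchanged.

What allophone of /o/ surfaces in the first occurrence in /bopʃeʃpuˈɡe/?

[ə]

/o/ — between /b/ and /p/, in an unstressed syllable — surfaces as [ə] (rule 1).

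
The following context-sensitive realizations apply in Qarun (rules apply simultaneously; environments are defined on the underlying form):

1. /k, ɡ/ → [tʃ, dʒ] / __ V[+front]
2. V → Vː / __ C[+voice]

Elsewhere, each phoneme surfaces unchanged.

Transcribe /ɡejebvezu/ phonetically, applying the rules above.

/ɡ/ (word-initial) occurs before a front vowel → [dʒ] by rule 1.
/e/ — between /ɡ/ and /j/, before a voiced consonant — surfaces as [eː] (rule 2).
/j/ (between /e/ and /e/) is unaffected → [j].
/e/ — between /j/ and /b/, before a voiced consonant — surfaces as [eː] (rule 2).
/b/ (between /e/ and /v/) is unaffected → [b].
/v/ (between /b/ and /e/): no rule targets it → [v].
/e/ meets the environment for rule 2 (before a voiced consonant) → [eː].
/z/ — not in any rule's target class → [z].
/u/ (word-final): rule 2 targets it, but not before a voiced consonant → unchanged [u].

[dʒeːjeːbveːzu]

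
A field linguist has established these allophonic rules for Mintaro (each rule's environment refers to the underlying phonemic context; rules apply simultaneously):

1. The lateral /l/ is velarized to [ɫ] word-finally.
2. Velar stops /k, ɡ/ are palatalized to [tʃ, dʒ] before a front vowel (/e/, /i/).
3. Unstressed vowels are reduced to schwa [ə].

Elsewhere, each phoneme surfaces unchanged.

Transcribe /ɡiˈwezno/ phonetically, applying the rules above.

Rule 2 applies to /ɡ/ (word-initial: before a front vowel) → [dʒ].
/i/ (between /ɡ/ and /w/): in an unstressed syllable, so rule 3 applies → [ə].
/w/ (between /i/ and /e/) is unaffected → [w].
/e/ — between /w/ and /z/; rule 3 does not apply here → [e].
/z/ (between /e/ and /n/) is unaffected → [z].
/n/ stays [n].
/o/ — word-final, in an unstressed syllable — surfaces as [ə] (rule 3).

[dʒəˈweznə]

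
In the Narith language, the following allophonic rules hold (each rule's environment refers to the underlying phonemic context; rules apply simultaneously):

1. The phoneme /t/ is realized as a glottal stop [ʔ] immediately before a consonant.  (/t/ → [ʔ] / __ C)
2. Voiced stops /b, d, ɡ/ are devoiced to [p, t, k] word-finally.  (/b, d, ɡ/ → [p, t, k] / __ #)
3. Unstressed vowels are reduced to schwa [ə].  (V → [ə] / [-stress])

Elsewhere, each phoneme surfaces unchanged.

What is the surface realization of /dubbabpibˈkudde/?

[dəbbəbpəbˈkuddə]

/d/ (word-initial) is in the target of rule 2 but the environment (word-finally) is not met → [d].
/u/ meets the environment for rule 3 (in an unstressed syllable) → [ə].
/b/ (between /u/ and /b/) is in the target of rule 2 but the environment (word-finally) is not met → [b].
/b/ (between /b/ and /a/) fails the environment for rule 2, so it stays [b].
/a/ meets the environment for rule 3 (in an unstressed syllable) → [ə].
/b/ (between /a/ and /p/) is in the target of rule 2 but the environment (word-finally) is not met → [b].
Rule 3 applies to /i/ (between /p/ and /b/: in an unstressed syllable) → [ə].
/b/ (between /i/ and /k/): rule 2 targets it, but not word-finally → unchanged [b].
/u/ (between /k/ and /d/) is in the target of rule 3 but the environment (in an unstressed syllable) is not met → [u].
/d/ (between /u/ and /d/) fails the environment for rule 2, so it stays [d].
/d/ (between /d/ and /e/): rule 2 targets it, but not word-finally → unchanged [d].
/e/ — word-final, in an unstressed syllable — surfaces as [ə] (rule 3).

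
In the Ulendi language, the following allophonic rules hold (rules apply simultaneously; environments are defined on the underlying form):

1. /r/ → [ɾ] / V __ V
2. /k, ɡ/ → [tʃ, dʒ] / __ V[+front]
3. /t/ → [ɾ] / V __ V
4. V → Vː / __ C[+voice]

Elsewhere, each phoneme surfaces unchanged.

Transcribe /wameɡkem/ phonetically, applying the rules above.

[waːmeːɡtʃeːm]

/w/ (word-initial) is unaffected → [w].
/a/ (between /w/ and /m/) occurs before a voiced consonant → [aː] by rule 4.
/m/ — not in any rule's target class → [m].
/e/ meets the environment for rule 4 (before a voiced consonant) → [eː].
/ɡ/ (between /e/ and /k/): rule 2 targets it, but not before a front vowel → unchanged [ɡ].
/k/ — between /ɡ/ and /e/, before a front vowel — surfaces as [tʃ] (rule 2).
/e/ meets the environment for rule 4 (before a voiced consonant) → [eː].
/m/ (word-final) is unaffected → [m].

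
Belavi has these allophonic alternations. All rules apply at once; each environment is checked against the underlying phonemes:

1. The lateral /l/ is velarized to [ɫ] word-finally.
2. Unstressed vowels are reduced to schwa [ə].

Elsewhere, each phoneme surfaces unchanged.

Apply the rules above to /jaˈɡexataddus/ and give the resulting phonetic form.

/a/ (between /j/ and /ɡ/) occurs in an unstressed syllable → [ə] by rule 2.
/e/ (between /ɡ/ and /x/) fails the environment for rule 2, so it stays [e].
Rule 2 applies to /a/ (between /x/ and /t/: in an unstressed syllable) → [ə].
/a/ — between /t/ and /d/, in an unstressed syllable — surfaces as [ə] (rule 2).
Rule 2 applies to /u/ (between /d/ and /s/: in an unstressed syllable) → [ə].

[jəˈɡexətəddəs]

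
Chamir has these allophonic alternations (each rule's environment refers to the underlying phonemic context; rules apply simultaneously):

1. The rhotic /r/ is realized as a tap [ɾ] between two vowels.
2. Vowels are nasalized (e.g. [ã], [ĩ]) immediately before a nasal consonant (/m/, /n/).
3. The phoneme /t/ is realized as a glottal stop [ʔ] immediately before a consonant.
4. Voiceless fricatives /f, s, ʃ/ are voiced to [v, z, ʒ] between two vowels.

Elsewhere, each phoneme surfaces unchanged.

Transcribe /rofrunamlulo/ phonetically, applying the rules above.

[rofrũnãmlulo]

/r/ (word-initial): rule 1 targets it, but not between two vowels → unchanged [r].
/o/ (between /r/ and /f/): rule 2 targets it, but not before a nasal consonant → unchanged [o].
/f/ (between /o/ and /r/) fails the environment for rule 4, so it stays [f].
/r/ (between /f/ and /u/) is in the target of rule 1 but the environment (between two vowels) is not met → [r].
/u/ (between /r/ and /n/) occurs before a nasal consonant → [ũ] by rule 2.
/a/ meets the environment for rule 2 (before a nasal consonant) → [ã].
/u/ — between /l/ and /l/; rule 2 does not apply here → [u].
/o/ (word-final) fails the environment for rule 2, so it stays [o].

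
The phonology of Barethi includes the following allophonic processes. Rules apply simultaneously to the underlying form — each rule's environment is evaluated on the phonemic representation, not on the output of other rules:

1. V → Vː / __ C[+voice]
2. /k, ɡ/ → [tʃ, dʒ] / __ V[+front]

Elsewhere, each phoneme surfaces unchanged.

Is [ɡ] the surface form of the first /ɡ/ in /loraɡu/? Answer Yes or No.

/ɡ/ — between /a/ and /u/; rule 2 does not apply here → [ɡ].
The actual realization is [ɡ], which matches [ɡ].

Yes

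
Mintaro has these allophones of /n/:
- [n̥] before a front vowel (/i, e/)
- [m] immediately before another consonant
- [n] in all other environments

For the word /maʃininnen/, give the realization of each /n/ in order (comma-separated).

Occurrence 1 (position 5): before a front vowel (/i, e/) → [n̥].
Occurrence 2 (position 7): immediately before another consonant → [m].
Occurrence 3 (position 8): before a front vowel (/i, e/) → [n̥].
Occurrence 4 (position 10): no conditioning environment matches → elsewhere allophone [n].

[n̥], [m], [n̥], [n]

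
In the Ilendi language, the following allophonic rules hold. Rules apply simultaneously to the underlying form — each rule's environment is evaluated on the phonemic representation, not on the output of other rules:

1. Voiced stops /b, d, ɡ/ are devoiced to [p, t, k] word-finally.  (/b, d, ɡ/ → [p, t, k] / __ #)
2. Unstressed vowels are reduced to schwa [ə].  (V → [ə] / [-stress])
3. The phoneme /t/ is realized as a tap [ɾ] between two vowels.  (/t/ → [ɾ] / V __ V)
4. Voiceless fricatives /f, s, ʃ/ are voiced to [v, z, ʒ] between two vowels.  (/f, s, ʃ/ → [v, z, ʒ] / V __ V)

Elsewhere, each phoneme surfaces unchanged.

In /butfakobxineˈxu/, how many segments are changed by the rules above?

Segments that undergo a rule: /u/ → [ə] (rule 2); /a/ → [ə] (rule 2); /o/ → [ə] (rule 2); /i/ → [ə] (rule 2); /e/ → [ə] (rule 2).
All other segments surface unchanged.

5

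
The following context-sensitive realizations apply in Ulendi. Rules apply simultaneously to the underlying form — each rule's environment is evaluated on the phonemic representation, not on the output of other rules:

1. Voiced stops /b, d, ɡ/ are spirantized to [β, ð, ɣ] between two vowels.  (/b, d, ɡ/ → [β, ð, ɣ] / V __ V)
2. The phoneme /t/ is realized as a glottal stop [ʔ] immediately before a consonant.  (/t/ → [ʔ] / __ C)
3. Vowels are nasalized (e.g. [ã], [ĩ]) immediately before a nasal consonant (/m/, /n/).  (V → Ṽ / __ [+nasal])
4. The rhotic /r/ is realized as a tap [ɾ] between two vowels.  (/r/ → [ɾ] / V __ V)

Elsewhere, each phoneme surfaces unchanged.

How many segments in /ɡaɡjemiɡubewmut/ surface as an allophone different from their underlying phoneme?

3

Segments that undergo a rule: /e/ → [ẽ] (rule 3); /ɡ/ → [ɣ] (rule 1); /b/ → [β] (rule 1).
All other segments surface unchanged.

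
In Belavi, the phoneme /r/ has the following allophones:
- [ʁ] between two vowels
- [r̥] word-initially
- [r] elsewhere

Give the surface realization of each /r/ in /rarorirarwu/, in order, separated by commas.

[r̥], [ʁ], [ʁ], [ʁ], [r]

Occurrence 1 (position 1): word-initially → [r̥].
Occurrence 2 (position 3): between two vowels → [ʁ].
Occurrence 3 (position 5): between two vowels → [ʁ].
Occurrence 4 (position 7): between two vowels → [ʁ].
Occurrence 5 (position 9): no conditioning environment matches → elsewhere allophone [r].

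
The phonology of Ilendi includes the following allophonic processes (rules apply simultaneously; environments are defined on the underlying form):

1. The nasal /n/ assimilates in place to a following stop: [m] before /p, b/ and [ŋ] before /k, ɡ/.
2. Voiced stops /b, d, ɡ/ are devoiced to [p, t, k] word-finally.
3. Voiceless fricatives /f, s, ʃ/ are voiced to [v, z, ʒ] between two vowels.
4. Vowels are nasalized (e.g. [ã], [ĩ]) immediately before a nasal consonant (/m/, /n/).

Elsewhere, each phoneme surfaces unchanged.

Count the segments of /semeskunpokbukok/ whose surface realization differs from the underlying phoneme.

Segments that undergo a rule: /e/ → [ẽ] (rule 4); /u/ → [ũ] (rule 4); /n/ → [m] (rule 1).
All other segments surface unchanged.

3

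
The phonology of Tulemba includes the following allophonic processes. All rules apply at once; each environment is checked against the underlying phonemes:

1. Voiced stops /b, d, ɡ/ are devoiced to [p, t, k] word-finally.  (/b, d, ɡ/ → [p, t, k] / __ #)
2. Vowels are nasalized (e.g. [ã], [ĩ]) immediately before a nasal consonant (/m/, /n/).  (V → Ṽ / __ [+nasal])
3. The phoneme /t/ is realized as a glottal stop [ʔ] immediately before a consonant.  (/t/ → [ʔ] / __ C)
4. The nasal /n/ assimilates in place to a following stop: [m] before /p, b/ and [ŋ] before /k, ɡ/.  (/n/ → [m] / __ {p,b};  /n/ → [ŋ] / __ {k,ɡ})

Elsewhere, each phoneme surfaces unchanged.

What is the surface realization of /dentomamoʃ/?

[dẽntõmãmoʃ]

/d/ (word-initial) fails the environment for rule 1, so it stays [d].
/e/ — between /d/ and /n/, before a nasal consonant — surfaces as [ẽ] (rule 2).
/n/ — between /e/ and /t/; rule 4 does not apply here → [n].
/t/ — between /n/ and /o/; rule 3 does not apply here → [t].
/o/ — between /t/ and /m/, before a nasal consonant — surfaces as [õ] (rule 2).
/m/ — not in any rule's target class → [m].
/a/ meets the environment for rule 2 (before a nasal consonant) → [ã].
/m/ — not in any rule's target class → [m].
/o/ (between /m/ and /ʃ/): rule 2 targets it, but not before a nasal consonant → unchanged [o].
/ʃ/ stays [ʃ].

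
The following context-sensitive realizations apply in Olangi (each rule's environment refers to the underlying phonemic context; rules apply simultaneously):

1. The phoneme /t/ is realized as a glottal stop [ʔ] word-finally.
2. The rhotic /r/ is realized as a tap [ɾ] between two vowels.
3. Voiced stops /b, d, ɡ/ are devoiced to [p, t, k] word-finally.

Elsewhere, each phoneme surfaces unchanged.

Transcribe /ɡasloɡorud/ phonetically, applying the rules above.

/ɡ/ (word-initial): rule 3 targets it, but not word-finally → unchanged [ɡ].
/a/ stays [a].
/s/ (between /a/ and /l/) is unaffected → [s].
/l/ — not in any rule's target class → [l].
/o/ stays [o].
/ɡ/ (between /o/ and /o/) fails the environment for rule 3, so it stays [ɡ].
/o/ (between /ɡ/ and /r/): no rule targets it → [o].
/r/ — between /o/ and /u/, between two vowels — surfaces as [ɾ] (rule 2).
/u/ — not in any rule's target class → [u].
/d/ (word-final) occurs word-finally → [t] by rule 3.

[ɡasloɡoɾut]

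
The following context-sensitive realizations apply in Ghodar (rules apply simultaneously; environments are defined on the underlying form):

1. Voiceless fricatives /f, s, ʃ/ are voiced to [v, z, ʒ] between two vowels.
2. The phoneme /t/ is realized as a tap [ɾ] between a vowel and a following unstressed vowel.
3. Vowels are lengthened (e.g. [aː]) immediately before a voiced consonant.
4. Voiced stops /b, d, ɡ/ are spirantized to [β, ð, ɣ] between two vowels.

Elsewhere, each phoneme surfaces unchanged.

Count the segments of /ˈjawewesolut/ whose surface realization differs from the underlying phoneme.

Segments that undergo a rule: /a/ → [aː] (rule 3); /e/ → [eː] (rule 3); /s/ → [z] (rule 1); /o/ → [oː] (rule 3).
All other segments surface unchanged.

4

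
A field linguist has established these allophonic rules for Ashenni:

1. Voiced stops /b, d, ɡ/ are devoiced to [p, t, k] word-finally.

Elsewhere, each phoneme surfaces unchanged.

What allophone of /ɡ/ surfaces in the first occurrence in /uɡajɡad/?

[ɡ]

/ɡ/ (between /u/ and /a/) fails the environment for rule 1, so it stays [ɡ].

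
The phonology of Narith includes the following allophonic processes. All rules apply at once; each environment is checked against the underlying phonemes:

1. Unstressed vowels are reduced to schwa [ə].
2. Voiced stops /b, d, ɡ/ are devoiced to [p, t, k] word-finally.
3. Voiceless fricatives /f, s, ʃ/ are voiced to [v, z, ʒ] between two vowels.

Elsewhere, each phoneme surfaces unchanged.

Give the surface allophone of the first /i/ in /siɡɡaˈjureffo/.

[ə]

/i/ meets the environment for rule 1 (in an unstressed syllable) → [ə].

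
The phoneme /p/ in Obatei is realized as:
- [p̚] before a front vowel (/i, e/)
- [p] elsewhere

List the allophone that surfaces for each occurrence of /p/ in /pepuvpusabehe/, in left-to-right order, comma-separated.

Occurrence 1 (position 1): before a front vowel (/i, e/) → [p̚].
Occurrence 2 (position 3): no conditioning environment matches → elsewhere allophone [p].
Occurrence 3 (position 6): no conditioning environment matches → elsewhere allophone [p].

[p̚], [p], [p]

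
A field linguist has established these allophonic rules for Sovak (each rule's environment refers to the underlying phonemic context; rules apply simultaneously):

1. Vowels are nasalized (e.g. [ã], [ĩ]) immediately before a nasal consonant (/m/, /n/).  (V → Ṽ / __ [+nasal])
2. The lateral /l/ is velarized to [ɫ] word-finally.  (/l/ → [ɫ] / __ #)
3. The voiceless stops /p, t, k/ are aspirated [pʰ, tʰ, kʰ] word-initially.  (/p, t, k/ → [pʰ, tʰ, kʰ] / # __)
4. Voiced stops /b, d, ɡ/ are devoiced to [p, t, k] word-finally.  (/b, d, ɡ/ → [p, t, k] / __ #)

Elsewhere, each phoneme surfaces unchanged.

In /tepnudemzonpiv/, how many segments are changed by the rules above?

Segments that undergo a rule: /t/ → [tʰ] (rule 3); /e/ → [ẽ] (rule 1); /o/ → [õ] (rule 1).
All other segments surface unchanged.

3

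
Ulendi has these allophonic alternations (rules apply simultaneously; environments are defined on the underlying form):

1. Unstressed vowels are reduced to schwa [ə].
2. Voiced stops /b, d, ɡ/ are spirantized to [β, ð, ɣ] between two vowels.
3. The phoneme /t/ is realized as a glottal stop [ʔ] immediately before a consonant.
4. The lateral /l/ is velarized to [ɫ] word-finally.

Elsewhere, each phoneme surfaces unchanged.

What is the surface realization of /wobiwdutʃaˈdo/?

/w/ (word-initial) is unaffected → [w].
/o/ (between /w/ and /b/): in an unstressed syllable, so rule 1 applies → [ə].
/b/ — between /o/ and /i/, between two vowels — surfaces as [β] (rule 2).
/i/ (between /b/ and /w/) occurs in an unstressed syllable → [ə] by rule 1.
/w/ (between /i/ and /d/): no rule targets it → [w].
/d/ (between /w/ and /u/): rule 2 targets it, but not between two vowels → unchanged [d].
Rule 1 applies to /u/ (between /d/ and /t/: in an unstressed syllable) → [ə].
Rule 3 applies to /t/ (between /u/ and /ʃ/: immediately before a consonant) → [ʔ].
/ʃ/ — not in any rule's target class → [ʃ].
/a/ (between /ʃ/ and /d/) occurs in an unstressed syllable → [ə] by rule 1.
/d/ — between /a/ and /o/, between two vowels — surfaces as [ð] (rule 2).
/o/ (word-final) is in the target of rule 1 but the environment (in an unstressed syllable) is not met → [o].

[wəβəwdəʔʃəˈðo]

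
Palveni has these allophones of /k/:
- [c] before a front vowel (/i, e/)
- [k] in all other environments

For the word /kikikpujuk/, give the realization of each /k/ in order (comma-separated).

[c], [c], [k], [k]

Occurrence 1 (position 1): before a front vowel → [c].
Occurrence 2 (position 3): before a front vowel → [c].
Occurrence 3 (position 5): no conditioning environment matches → elsewhere allophone [k].
Occurrence 4 (position 10): no conditioning environment matches → elsewhere allophone [k].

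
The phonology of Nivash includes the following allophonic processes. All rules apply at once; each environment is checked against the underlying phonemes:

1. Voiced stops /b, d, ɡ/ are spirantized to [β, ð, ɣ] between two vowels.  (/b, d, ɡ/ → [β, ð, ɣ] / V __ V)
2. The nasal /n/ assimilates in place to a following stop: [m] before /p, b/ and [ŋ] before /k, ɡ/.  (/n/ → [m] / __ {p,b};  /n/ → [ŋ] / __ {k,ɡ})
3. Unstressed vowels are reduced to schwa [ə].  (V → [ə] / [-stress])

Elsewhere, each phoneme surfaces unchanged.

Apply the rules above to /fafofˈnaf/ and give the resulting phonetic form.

/a/ — between /f/ and /f/, in an unstressed syllable — surfaces as [ə] (rule 3).
Rule 3 applies to /o/ (between /f/ and /f/: in an unstressed syllable) → [ə].
/n/ (between /f/ and /a/) is in the target of rule 2 but the environment (before a labial or velar stop) is not met → [n].
/a/ — between /n/ and /f/; rule 3 does not apply here → [a].

[fəfəfˈnaf]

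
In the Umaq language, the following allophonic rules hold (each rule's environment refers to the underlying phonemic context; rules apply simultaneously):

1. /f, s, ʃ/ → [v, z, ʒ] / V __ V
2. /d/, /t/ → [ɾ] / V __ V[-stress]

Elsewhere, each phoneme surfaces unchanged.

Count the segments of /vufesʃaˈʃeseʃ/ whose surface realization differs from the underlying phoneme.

3

Segments that undergo a rule: /f/ → [v] (rule 1); /ʃ/ → [ʒ] (rule 1); /s/ → [z] (rule 1).
All other segments surface unchanged.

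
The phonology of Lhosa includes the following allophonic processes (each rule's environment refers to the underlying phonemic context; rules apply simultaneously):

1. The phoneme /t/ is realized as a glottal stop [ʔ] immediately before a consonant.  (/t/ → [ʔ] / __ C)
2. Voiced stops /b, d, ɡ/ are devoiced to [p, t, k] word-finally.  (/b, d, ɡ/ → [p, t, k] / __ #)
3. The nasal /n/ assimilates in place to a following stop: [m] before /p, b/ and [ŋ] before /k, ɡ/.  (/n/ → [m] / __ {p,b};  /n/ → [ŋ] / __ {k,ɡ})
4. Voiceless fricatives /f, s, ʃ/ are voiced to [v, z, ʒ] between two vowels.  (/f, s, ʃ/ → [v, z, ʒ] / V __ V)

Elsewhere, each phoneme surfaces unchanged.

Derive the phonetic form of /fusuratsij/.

[fuzuraʔsij]

/f/ (word-initial): rule 4 targets it, but not between two vowels → unchanged [f].
/s/ (between /u/ and /u/): between two vowels, so rule 4 applies → [z].
Rule 1 applies to /t/ (between /a/ and /s/: immediately before a consonant) → [ʔ].
/s/ (between /t/ and /i/) is in the target of rule 4 but the environment (between two vowels) is not met → [s].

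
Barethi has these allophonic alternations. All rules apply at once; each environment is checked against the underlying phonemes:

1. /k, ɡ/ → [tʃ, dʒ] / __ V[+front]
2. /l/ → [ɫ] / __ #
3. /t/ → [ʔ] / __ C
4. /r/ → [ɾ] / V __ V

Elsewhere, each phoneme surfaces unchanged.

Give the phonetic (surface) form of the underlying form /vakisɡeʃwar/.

/v/ stays [v].
/a/ — not in any rule's target class → [a].
/k/ meets the environment for rule 1 (before a front vowel) → [tʃ].
/i/ stays [i].
/s/ — not in any rule's target class → [s].
/ɡ/ (between /s/ and /e/) occurs before a front vowel → [dʒ] by rule 1.
/e/ (between /ɡ/ and /ʃ/) is unaffected → [e].
/ʃ/ stays [ʃ].
/w/ stays [w].
/a/ stays [a].
/r/ — word-final; rule 4 does not apply here → [r].

[vatʃisdʒeʃwar]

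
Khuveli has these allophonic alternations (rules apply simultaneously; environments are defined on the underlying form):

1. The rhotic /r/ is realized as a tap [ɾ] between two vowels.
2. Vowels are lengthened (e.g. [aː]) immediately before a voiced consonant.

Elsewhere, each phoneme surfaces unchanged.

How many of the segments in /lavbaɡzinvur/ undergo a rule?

4

Segments that undergo a rule: /a/ → [aː] (rule 2); /a/ → [aː] (rule 2); /i/ → [iː] (rule 2); /u/ → [uː] (rule 2).
All other segments surface unchanged.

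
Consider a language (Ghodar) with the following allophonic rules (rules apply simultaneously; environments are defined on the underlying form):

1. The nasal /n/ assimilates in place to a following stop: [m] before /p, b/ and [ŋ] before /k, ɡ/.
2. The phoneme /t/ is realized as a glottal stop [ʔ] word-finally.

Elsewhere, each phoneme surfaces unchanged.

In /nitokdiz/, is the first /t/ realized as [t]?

Yes

/t/ — between /i/ and /o/; rule 2 does not apply here → [t].
The actual realization is [t], which matches [t].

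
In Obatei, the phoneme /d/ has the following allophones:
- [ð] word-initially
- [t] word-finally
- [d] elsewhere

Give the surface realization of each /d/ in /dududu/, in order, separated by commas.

Occurrence 1 (position 1): word-initially → [ð].
Occurrence 2 (position 3): no conditioning environment matches → elsewhere allophone [d].
Occurrence 3 (position 5): no conditioning environment matches → elsewhere allophone [d].

[ð], [d], [d]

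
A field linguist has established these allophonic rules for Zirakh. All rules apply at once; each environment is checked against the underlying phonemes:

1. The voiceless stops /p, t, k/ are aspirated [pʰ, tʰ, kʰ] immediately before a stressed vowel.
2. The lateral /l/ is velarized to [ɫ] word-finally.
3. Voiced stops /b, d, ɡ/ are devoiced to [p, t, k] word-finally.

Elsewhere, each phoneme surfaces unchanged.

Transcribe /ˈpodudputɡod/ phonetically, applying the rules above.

[ˈpʰodudputɡot]

/p/ (word-initial): immediately before a stressed vowel, so rule 1 applies → [pʰ].
/o/ (between /p/ and /d/): no rule targets it → [o].
/d/ — between /o/ and /u/; rule 3 does not apply here → [d].
/u/ — not in any rule's target class → [u].
/d/ (between /u/ and /p/) is in the target of rule 3 but the environment (word-finally) is not met → [d].
/p/ (between /d/ and /u/) fails the environment for rule 1, so it stays [p].
/u/ stays [u].
/t/ — between /u/ and /ɡ/; rule 1 does not apply here → [t].
/ɡ/ — between /t/ and /o/; rule 3 does not apply here → [ɡ].
/o/ stays [o].
/d/ (word-final) occurs word-finally → [t] by rule 3.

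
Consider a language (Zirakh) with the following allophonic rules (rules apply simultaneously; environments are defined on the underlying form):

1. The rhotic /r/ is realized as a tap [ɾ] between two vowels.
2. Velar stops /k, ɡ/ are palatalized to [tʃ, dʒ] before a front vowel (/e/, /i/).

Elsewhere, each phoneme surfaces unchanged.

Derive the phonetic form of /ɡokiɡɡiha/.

/ɡ/ (word-initial) fails the environment for rule 2, so it stays [ɡ].
/o/ stays [o].
/k/ meets the environment for rule 2 (before a front vowel) → [tʃ].
/i/ — not in any rule's target class → [i].
/ɡ/ (between /i/ and /ɡ/): rule 2 targets it, but not before a front vowel → unchanged [ɡ].
/ɡ/ — between /ɡ/ and /i/, before a front vowel — surfaces as [dʒ] (rule 2).
/i/ — not in any rule's target class → [i].
/h/ stays [h].
/a/ (word-final) is unaffected → [a].

[ɡotʃiɡdʒiha]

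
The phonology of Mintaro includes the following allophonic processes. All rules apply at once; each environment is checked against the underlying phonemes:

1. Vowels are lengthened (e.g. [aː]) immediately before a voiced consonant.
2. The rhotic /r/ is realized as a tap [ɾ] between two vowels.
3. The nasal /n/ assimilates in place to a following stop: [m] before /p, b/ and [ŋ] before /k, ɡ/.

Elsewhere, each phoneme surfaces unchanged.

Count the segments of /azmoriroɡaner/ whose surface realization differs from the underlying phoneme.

8

Segments that undergo a rule: /a/ → [aː] (rule 1); /o/ → [oː] (rule 1); /r/ → [ɾ] (rule 2); /i/ → [iː] (rule 1); /r/ → [ɾ] (rule 2); /o/ → [oː] (rule 1); /a/ → [aː] (rule 1); /e/ → [eː] (rule 1).
All other segments surface unchanged.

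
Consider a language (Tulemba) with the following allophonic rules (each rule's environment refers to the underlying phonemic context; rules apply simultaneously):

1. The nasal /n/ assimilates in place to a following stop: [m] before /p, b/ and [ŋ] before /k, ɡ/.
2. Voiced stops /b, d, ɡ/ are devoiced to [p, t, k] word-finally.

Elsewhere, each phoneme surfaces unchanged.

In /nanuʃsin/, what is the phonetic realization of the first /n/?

/n/ — word-initial; rule 1 does not apply here → [n].

[n]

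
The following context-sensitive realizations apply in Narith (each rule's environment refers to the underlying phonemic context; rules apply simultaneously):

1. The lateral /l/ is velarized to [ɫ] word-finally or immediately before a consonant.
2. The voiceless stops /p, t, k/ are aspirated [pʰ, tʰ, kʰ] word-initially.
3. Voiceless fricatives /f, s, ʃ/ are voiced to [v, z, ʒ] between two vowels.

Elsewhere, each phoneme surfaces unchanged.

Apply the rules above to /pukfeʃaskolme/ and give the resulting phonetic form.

[pʰukfeʒaskoɫme]

/p/ meets the environment for rule 2 (word-initially) → [pʰ].
/u/ — not in any rule's target class → [u].
/k/ — between /u/ and /f/; rule 2 does not apply here → [k].
/f/ (between /k/ and /e/): rule 3 targets it, but not between two vowels → unchanged [f].
/e/ (between /f/ and /ʃ/) is unaffected → [e].
/ʃ/ (between /e/ and /a/) occurs between two vowels → [ʒ] by rule 3.
/a/ stays [a].
/s/ (between /a/ and /k/) fails the environment for rule 3, so it stays [s].
/k/ (between /s/ and /o/): rule 2 targets it, but not word-initially → unchanged [k].
/o/ (between /k/ and /l/): no rule targets it → [o].
/l/ (between /o/ and /m/) occurs word-finally or immediately before a consonant → [ɫ] by rule 1.
/m/ (between /l/ and /e/) is unaffected → [m].
/e/ — not in any rule's target class → [e].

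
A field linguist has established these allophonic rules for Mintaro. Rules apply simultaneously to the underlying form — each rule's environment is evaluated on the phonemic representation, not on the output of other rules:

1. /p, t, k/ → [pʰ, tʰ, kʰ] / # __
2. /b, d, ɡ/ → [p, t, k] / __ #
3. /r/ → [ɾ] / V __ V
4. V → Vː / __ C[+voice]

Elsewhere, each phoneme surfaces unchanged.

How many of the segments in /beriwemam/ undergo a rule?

Segments that undergo a rule: /e/ → [eː] (rule 4); /r/ → [ɾ] (rule 3); /i/ → [iː] (rule 4); /e/ → [eː] (rule 4); /a/ → [aː] (rule 4).
All other segments surface unchanged.

5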